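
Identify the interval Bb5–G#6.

The letter names run B→G, a span of 5 letter steps, so the interval is some kind of sixth.
Bb to G# is 10 semitones. A major sixth is 9, so 10 makes it augmented.

augmented sixth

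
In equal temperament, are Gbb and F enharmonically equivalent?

Gbb is pitch class 5; F is pitch class 5.
All spellings map to pitch class 5, so they are enharmonically equivalent.

Yes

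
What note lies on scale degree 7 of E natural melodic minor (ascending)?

The E melodic minor (ascending) scale runs E F# G A B C# D#.
Degree 7 is D#.

D#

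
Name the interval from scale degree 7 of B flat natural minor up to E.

augmented fifth

Scale degree 7 of Bb natural minor is Ab.
Ab up to E: letters A→E make it a fifth; 8 semitones makes it augmented.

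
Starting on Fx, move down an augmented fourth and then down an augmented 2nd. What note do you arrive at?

Bb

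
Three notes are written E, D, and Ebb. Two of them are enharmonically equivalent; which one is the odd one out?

In 12-tone equal temperament, enharmonic equivalents share a pitch class. E is pitch class 4; D is pitch class 2; Ebb is pitch class 2.
D and Ebb share pitch class 2, while E is pitch class 4.

E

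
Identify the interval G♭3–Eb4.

major sixth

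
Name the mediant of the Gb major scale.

Bb

Degree 3 takes the letter 2 steps above G, which is B.
In major, degree 3 sits 4 semitones above the tonic. Gb + 4 semitones is pitch class 10, spelled on B as Bb.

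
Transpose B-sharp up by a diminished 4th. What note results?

E

B up a perfect fourth is E, so the target letter is E.
From B#, a diminished fourth is 4 semitones up: E.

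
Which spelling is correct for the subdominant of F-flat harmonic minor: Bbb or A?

Bbb

Each scale degree takes a distinct letter name. Degree 4 of a scale on F must use the letter B.
Bbb and A are enharmonically the same pitch, but only Bbb uses the letter B, so it is the correct spelling here.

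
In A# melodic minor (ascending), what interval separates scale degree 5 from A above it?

diminished fourth

Scale degree 5 of A# melodic minor (ascending) is E#.
E# up to A: letters E→A make it a fourth; 4 semitones makes it diminished.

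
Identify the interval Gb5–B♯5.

doubly augmented third

Counting letters G–A–B gives a third.
Gb→B# = 6 semitones, 2 wider than the major third (4), so doubly augmented.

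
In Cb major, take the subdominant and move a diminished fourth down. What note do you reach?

C

The subdominant of Cb major is Fb.
A diminished fourth (4 semitones) below Fb lands on the letter C, giving C.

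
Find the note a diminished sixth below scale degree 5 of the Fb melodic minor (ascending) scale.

E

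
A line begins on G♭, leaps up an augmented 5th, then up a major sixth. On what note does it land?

B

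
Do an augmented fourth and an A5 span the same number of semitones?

An augmented fourth spans 6 semitones; an augmented fifth spans 8.
The spans differ, so they are not enharmonic equivalents.

No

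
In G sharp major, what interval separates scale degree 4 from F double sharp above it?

augmented fourth

Scale degree 4 of G# major is C#.
C# up to F##: letters C→F make it a fourth; 6 semitones makes it augmented.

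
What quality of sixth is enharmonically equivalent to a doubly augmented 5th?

A doubly augmented fifth spans 9 semitones.
A sixth spanning 9 semitones is major (the major sixth is 9).

major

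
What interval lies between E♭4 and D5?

major seventh

The letter names run E→D, a span of 6 letter steps, so the interval is some kind of seventh.
Eb to D is 11 semitones. A major seventh is 11, so 11 makes it major.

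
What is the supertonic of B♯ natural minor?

C##

Degree 2 takes the letter 1 step above B, which is C.
In natural minor, degree 2 sits 2 semitones above the tonic. B# + 2 semitones is pitch class 2, spelled on C as C##.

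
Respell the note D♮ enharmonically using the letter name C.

Plain C sits 2 semitones below D, so on the letter C the same pitch needs a double sharp: C##.

C##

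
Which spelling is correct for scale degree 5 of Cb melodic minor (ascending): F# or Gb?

Each scale degree takes a distinct letter name. Degree 5 of a scale on C must use the letter G.
Gb and F# are enharmonically the same pitch, but only Gb uses the letter G, so it is the correct spelling here.

Gb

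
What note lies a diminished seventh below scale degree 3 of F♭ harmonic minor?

Scale degree 3 of Fb harmonic minor is Abb.
A diminished seventh (9 semitones) below Abb lands on the letter B, giving Bb.

Bb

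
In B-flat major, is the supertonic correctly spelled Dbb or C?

C

Each scale degree takes a distinct letter name. Degree 2 of a scale on B must use the letter C.
C and Dbb are enharmonically the same pitch, but only C uses the letter C, so it is the correct spelling here.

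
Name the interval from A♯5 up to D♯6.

The letter names run A→D, a span of 3 letter steps, so the interval is some kind of fourth.
A# to D# is 5 semitones. A perfect fourth is 5, so 5 makes it perfect.

perfect fourth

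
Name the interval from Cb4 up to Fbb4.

diminished fourth

The letter names run C→F, a span of 3 letter steps, so the interval is some kind of fourth.
Cb to Fbb is 4 semitones. A perfect fourth is 5, so 4 makes it diminished.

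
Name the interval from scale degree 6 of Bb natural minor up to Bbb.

Scale degree 6 of Bb natural minor is Gb.
Gb up to Bbb: letters G→B make it a third; 3 semitones makes it minor.

minor third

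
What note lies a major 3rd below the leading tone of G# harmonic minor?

D#

The leading tone of G# harmonic minor is F##.
A major third (4 semitones) below F## lands on the letter D, giving D#.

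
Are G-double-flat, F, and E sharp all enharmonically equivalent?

Gbb = pitch class 5 and F = pitch class 5 and E# = pitch class 5 — the same pitch class, so they are enharmonic equivalents.

Yes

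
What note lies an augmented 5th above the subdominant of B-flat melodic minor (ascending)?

B

The subdominant of Bb melodic minor (ascending) is Eb.
An augmented fifth (8 semitones) above Eb lands on the letter B, giving B.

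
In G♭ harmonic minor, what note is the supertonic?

Ab

The Gb harmonic minor scale runs Gb Ab Bbb Cb Db Ebb F.
Degree 2 is Ab.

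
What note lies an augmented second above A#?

B##

A up a major second is B, so the target letter is B.
From A#, an augmented second is 3 semitones up: B##.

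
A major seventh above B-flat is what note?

B up a major seventh is A#, so the target letter is A.
From Bb, a major seventh is 11 semitones up: A.

A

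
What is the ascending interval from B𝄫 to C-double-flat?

The letter names run B→C, a span of 1 letter step, so the interval is some kind of second.
Bbb to Cbb is 1 semitone. A major second is 2, so 1 makes it minor.

minor second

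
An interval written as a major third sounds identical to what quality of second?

doubly augmented

A major third spans 4 semitones.
A second spanning 4 semitones is doubly augmented (the major second is 2).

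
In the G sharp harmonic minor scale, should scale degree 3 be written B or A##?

B

Each scale degree takes a distinct letter name. Degree 3 of a scale on G must use the letter B.
B and A## are enharmonically the same pitch, but only B uses the letter B, so it is the correct spelling here.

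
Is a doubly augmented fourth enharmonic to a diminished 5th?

A doubly augmented fourth spans 7 semitones; a diminished fifth spans 6.
The spans differ, so they are not enharmonic equivalents.

No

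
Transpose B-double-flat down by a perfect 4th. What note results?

Fb

A fourth below B lands on the letter F.
A perfect fourth spans 5 semitones, so Bbb moves to pitch class 4. On the letter F that is Fb.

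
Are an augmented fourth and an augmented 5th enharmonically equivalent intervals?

No

An augmented fourth spans 6 semitones; an augmented fifth spans 8.
The spans differ, so they are not enharmonic equivalents.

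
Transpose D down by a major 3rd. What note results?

Bb

A third below D lands on the letter B.
A major third spans 4 semitones, so D moves to pitch class 10. On the letter B that is Bb.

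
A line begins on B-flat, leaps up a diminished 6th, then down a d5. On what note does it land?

A diminished sixth up from Bb is Gbb (letter G, 7 semitones up).
A diminished fifth down from Gbb is Cb (letter C, 6 semitones down).

Cb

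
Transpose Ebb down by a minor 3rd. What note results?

Cb

E down a major third is C, so the target letter is C.
From Ebb, a minor third is 3 semitones down: Cb.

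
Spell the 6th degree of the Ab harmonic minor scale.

Fb

The Ab harmonic minor scale runs Ab Bb Cb Db Eb Fb G.
Degree 6 is Fb.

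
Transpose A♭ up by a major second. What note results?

Bb

A up a major second is B, so the target letter is B.
From Ab, a major second is 2 semitones up: Bb.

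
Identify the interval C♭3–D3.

Counting letters C–D gives a second.
Cb→D = 3 semitones, 1 wider than the major second (2), so augmented.

augmented second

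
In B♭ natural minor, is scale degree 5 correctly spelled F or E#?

Each scale degree takes a distinct letter name. Degree 5 of a scale on B must use the letter F.
F and E# are enharmonically the same pitch, but only F uses the letter F, so it is the correct spelling here.

F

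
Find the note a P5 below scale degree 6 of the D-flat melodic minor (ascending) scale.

Eb

Scale degree 6 of Db melodic minor (ascending) is Bb.
A perfect fifth (7 semitones) below Bb lands on the letter E, giving Eb.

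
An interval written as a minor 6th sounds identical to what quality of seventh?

doubly diminished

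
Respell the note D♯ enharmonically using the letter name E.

Eb

Plain E sits 1 semitone above D#, so on the letter E the same pitch needs a flat: Eb.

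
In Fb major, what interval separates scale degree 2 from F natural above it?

Scale degree 2 of Fb major is Gb.
Gb up to F: letters G→F make it a seventh; 11 semitones makes it major.

major seventh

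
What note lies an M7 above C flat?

A seventh above C lands on the letter B.
A major seventh spans 11 semitones, so Cb moves to pitch class 10. On the letter B that is Bb.

Bb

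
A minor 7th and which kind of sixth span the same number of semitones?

augmented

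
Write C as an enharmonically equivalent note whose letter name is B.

B#

C is pitch class 0. The letter B alone is pitch class 11.
To reach pitch class 0 from B requires an offset of +1 semitone, i.e. sharp: B#.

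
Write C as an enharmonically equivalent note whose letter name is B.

B#

C is pitch class 0. The letter B alone is pitch class 11.
To reach pitch class 0 from B requires an offset of +1 semitone, i.e. sharp: B#.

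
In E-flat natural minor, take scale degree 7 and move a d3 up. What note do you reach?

Fbb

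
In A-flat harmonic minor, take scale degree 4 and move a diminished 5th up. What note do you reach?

Abb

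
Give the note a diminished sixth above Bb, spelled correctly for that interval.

Gbb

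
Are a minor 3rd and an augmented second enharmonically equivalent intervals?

Yes

A minor third spans 3 semitones; an augmented second spans 3.
They are enharmonically equivalent.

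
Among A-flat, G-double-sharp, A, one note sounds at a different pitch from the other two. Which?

Ab

In 12-tone equal temperament, enharmonic equivalents share a pitch class. Ab is pitch class 8; G## is pitch class 9; A is pitch class 9.
G## and A share pitch class 9, while Ab is pitch class 8.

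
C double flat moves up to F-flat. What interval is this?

augmented fourth

The letter names run C→F, a span of 3 letter steps, so the interval is some kind of fourth.
Cbb to Fb is 6 semitones. A perfect fourth is 5, so 6 makes it augmented.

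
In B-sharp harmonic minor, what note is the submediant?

G#

Degree 6 takes the letter 5 steps above B, which is G.
In harmonic minor, degree 6 sits 8 semitones above the tonic. B# + 8 semitones is pitch class 8, spelled on G as G#.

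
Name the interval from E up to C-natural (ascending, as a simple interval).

minor sixth

Counting letters E–F–G–A–B–C gives a sixth.
E→C = 8 semitones, 1 narrower than the major sixth (9), so minor.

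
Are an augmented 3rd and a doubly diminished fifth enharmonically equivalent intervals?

Yes

An augmented third spans 5 semitones; a doubly diminished fifth spans 5.
They are enharmonically equivalent.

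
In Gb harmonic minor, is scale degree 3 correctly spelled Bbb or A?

Bbb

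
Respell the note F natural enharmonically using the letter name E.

E#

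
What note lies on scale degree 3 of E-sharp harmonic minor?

The E# harmonic minor scale runs E# F## G# A# B# C# D##.
Degree 3 is G#.

G#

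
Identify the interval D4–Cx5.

augmented seventh

The letter names run D→C, a span of 6 letter steps, so the interval is some kind of seventh.
D to C## is 12 semitones. A major seventh is 11, so 12 makes it augmented.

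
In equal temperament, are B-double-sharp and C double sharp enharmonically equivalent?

Two spellings are enharmonically equivalent only if they share a pitch class.
Here B## → 1, C## → 2; 1 ≠ 2, so they are not.

No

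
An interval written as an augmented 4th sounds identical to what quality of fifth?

diminished

An augmented fourth spans 6 semitones.
A fifth spanning 6 semitones is diminished (the perfect fifth is 7).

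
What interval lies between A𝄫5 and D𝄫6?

The letter names run A→D, a span of 3 letter steps, so the interval is some kind of fourth.
Abb to Dbb is 5 semitones. A perfect fourth is 5, so 5 makes it perfect.

perfect fourth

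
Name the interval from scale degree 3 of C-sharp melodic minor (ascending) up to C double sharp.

Scale degree 3 of C# melodic minor (ascending) is E.
E up to C##: letters E→C make it a sixth; 10 semitones makes it augmented.

augmented sixth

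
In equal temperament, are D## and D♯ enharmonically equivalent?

Two spellings are enharmonically equivalent only if they share a pitch class.
Here D## → 4, D# → 3; 3 ≠ 4, so they are not.

No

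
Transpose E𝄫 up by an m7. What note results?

Dbb

E up a major seventh is D#, so the target letter is D.
From Ebb, a minor seventh is 10 semitones up: Dbb.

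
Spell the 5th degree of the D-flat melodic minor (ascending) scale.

Ab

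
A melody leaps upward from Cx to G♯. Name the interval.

The letter names run C→G, a span of 4 letter steps, so the interval is some kind of fifth.
C## to G# is 6 semitones. A perfect fifth is 7, so 6 makes it diminished.

diminished fifth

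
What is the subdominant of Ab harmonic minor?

Degree 4 takes the letter 3 steps above A, which is D.
In harmonic minor, degree 4 sits 5 semitones above the tonic. Ab + 5 semitones is pitch class 1, spelled on D as Db.

Db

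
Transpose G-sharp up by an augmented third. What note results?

G up a major third is B, so the target letter is B.
From G#, an augmented third is 5 semitones up: B##.

B##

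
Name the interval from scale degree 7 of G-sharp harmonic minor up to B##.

augmented fourth

Scale degree 7 of G# harmonic minor is F##.
F## up to B##: letters F→B make it a fourth; 6 semitones makes it augmented.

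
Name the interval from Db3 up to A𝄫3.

diminished fifth

Counting letters D–E–F–G–A gives a fifth.
Db→Abb = 6 semitones, 1 narrower than the perfect fifth (7), so diminished.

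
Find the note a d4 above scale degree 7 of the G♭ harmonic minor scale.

Scale degree 7 of Gb harmonic minor is F.
A diminished fourth (4 semitones) above F lands on the letter B, giving Bbb.

Bbb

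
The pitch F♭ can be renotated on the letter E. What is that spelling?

E

Plain E sits at the same pitch as Fb, so on the letter E the same pitch needs a natural: E.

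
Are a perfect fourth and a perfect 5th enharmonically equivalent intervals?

No

A perfect fourth spans 5 semitones; a perfect fifth spans 7.
The spans differ, so they are not enharmonic equivalents.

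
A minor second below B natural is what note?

A#

B down a major second is A, so the target letter is A.
From B, a minor second is 1 semitone down: A#.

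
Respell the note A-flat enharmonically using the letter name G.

Ab is pitch class 8. The letter G alone is pitch class 7.
To reach pitch class 8 from G requires an offset of +1 semitone, i.e. sharp: G#.

G#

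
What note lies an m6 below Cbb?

C down a major sixth is Eb, so the target letter is E.
From Cbb, a minor sixth is 8 semitones down: Ebb.

Ebb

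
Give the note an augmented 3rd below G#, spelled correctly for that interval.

Eb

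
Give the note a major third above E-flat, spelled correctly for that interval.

A third above E lands on the letter G.
A major third spans 4 semitones, so Eb moves to pitch class 7. On the letter G that is G.

G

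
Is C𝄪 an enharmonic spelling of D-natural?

C## = pitch class 2 and D = pitch class 2 — the same pitch class, so they are enharmonic equivalents.

Yes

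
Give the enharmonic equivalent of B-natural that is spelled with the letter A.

B is pitch class 11. The letter A alone is pitch class 9.
To reach pitch class 11 from A requires an offset of +2 semitones, i.e. double sharp: A##.

A##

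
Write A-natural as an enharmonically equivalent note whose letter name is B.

Bbb

Plain B sits 2 semitones above A, so on the letter B the same pitch needs a double flat: Bbb.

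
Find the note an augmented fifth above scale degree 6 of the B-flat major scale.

D#

Scale degree 6 of Bb major is G.
An augmented fifth (8 semitones) above G lands on the letter D, giving D#.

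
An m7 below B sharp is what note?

C##

A seventh below B lands on the letter C.
A minor seventh spans 10 semitones, so B# moves to pitch class 2. On the letter C that is C##.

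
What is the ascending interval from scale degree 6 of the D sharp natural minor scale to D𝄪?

augmented third

Scale degree 6 of D# natural minor is B.
B up to D##: letters B→D make it a third; 5 semitones makes it augmented.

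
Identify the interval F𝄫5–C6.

Counting letters F–G–A–B–C gives a fifth.
Fbb→C = 9 semitones, 2 wider than the perfect fifth (7), so doubly augmented.

doubly augmented fifth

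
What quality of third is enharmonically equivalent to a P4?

A perfect fourth spans 5 semitones.
A third spanning 5 semitones is augmented (the major third is 4).

augmented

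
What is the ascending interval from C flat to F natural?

augmented fourth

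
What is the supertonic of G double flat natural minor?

Degree 2 takes the letter 1 step above G, which is A.
In natural minor, degree 2 sits 2 semitones above the tonic. Gbb + 2 semitones is pitch class 7, spelled on A as Abb.

Abb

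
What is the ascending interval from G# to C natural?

The letter names run G→C, a span of 3 letter steps, so the interval is some kind of fourth.
G# to C is 4 semitones. A perfect fourth is 5, so 4 makes it diminished.

diminished fourth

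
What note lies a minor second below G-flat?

F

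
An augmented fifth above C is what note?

A fifth above C lands on the letter G.
An augmented fifth spans 8 semitones, so C moves to pitch class 8. On the letter G that is G#.

G#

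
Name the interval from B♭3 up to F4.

perfect fifth

The letter names run B→F, a span of 4 letter steps, so the interval is some kind of fifth.
Bb to F is 7 semitones. A perfect fifth is 7, so 7 makes it perfect.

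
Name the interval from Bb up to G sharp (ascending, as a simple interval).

augmented sixth

Counting letters B–C–D–E–F–G gives a sixth.
Bb→G# = 10 semitones, 1 wider than the major sixth (9), so augmented.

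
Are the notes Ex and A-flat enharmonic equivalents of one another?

E## is pitch class 6; Ab is pitch class 8.
The pitch classes differ (6 vs. 8), so they are not enharmonic equivalents.

No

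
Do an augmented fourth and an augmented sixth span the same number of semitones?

No

An augmented fourth spans 6 semitones; an augmented sixth spans 10.
The spans differ, so they are not enharmonic equivalents.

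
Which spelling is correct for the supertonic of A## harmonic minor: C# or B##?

B##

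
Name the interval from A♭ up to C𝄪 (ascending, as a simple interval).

The letter names run A→C, a span of 2 letter steps, so the interval is some kind of third.
Ab to C## is 6 semitones. A major third is 4, so 6 makes it doubly augmented.

doubly augmented third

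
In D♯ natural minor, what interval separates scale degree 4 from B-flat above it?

diminished third

Scale degree 4 of D# natural minor is G#.
G# up to Bb: letters G→B make it a third; 2 semitones makes it diminished.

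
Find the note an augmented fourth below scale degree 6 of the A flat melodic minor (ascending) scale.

Scale degree 6 of Ab melodic minor (ascending) is F.
An augmented fourth (6 semitones) below F lands on the letter C, giving Cb.

Cb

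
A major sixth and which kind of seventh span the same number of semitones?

A major sixth spans 9 semitones.
A seventh spanning 9 semitones is diminished (the major seventh is 11).

diminished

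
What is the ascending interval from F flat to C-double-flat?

diminished fifth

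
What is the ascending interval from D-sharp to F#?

Counting letters D–E–F gives a third.
D#→F# = 3 semitones, 1 narrower than the major third (4), so minor.

minor third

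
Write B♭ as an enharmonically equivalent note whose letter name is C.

Bb is pitch class 10. The letter C alone is pitch class 0.
To reach pitch class 10 from C requires an offset of -2 semitones, i.e. double flat: Cbb.

Cbb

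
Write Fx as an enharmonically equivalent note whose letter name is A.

F## is pitch class 7. The letter A alone is pitch class 9.
To reach pitch class 7 from A requires an offset of -2 semitones, i.e. double flat: Abb.

Abb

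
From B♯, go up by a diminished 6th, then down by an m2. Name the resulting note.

F#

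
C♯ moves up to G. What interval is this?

diminished fifth

Counting letters C–D–E–F–G gives a fifth.
C#→G = 6 semitones, 1 narrower than the perfect fifth (7), so diminished.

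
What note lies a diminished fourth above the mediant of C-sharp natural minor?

The mediant of C# natural minor is E.
A diminished fourth (4 semitones) above E lands on the letter A, giving Ab.

Ab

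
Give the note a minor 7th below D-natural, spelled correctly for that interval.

A seventh below D lands on the letter E.
A minor seventh spans 10 semitones, so D moves to pitch class 4. On the letter E that is E.

E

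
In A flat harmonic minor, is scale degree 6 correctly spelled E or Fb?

Fb

Each scale degree takes a distinct letter name. Degree 6 of a scale on A must use the letter F.
Fb and E are enharmonically the same pitch, but only Fb uses the letter F, so it is the correct spelling here.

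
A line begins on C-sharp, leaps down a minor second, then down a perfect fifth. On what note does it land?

E#

A minor second down from C# is B# (letter B, 1 semitone down).
A perfect fifth down from B# is E# (letter E, 7 semitones down).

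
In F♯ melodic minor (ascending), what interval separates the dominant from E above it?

The dominant of F# melodic minor (ascending) is C#.
C# up to E: letters C→E make it a third; 3 semitones makes it minor.

minor third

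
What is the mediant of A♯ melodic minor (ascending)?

C#

Degree 3 takes the letter 2 steps above A, which is C.
In melodic minor (ascending), degree 3 sits 3 semitones above the tonic. A# + 3 semitones is pitch class 1, spelled on C as C#.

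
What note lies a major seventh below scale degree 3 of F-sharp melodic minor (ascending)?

Scale degree 3 of F# melodic minor (ascending) is A.
A major seventh (11 semitones) below A lands on the letter B, giving Bb.

Bb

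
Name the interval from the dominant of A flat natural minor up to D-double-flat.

The dominant of Ab natural minor is Eb.
Eb up to Dbb: letters E→D make it a seventh; 9 semitones makes it diminished.

diminished seventh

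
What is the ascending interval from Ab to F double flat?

The letter names run A→F, a span of 5 letter steps, so the interval is some kind of sixth.
Ab to Fbb is 7 semitones. A major sixth is 9, so 7 makes it diminished.

diminished sixth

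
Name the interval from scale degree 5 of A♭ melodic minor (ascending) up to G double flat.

Scale degree 5 of Ab melodic minor (ascending) is Eb.
Eb up to Gbb: letters E→G make it a third; 2 semitones makes it diminished.

diminished third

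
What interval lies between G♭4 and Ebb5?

Counting letters G–A–B–C–D–E gives a sixth.
Gb→Ebb = 8 semitones, 1 narrower than the major sixth (9), so minor.

minor sixth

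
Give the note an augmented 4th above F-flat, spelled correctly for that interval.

A fourth above F lands on the letter B.
An augmented fourth spans 6 semitones, so Fb moves to pitch class 10. On the letter B that is Bb.

Bb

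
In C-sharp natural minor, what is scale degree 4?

Degree 4 takes the letter 3 steps above C, which is F.
In natural minor, degree 4 sits 5 semitones above the tonic. C# + 5 semitones is pitch class 6, spelled on F as F#.

F#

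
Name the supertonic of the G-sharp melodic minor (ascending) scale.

A#

The G# melodic minor (ascending) scale runs G# A# B C# D# E# F##.
Degree 2 is A#.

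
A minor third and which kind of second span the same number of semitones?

A minor third spans 3 semitones.
A second spanning 3 semitones is augmented (the major second is 2).

augmented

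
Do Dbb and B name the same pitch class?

Two spellings are enharmonically equivalent only if they share a pitch class.
Here Dbb → 0, B → 11; 0 ≠ 11, so they are not.

No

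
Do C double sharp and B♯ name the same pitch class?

No

C## is pitch class 2; B# is pitch class 0.
The pitch classes differ (2 vs. 0), so they are not enharmonic equivalents.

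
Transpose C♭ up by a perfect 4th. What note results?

A fourth above C lands on the letter F.
A perfect fourth spans 5 semitones, so Cb moves to pitch class 4. On the letter F that is Fb.

Fb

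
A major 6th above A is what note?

A sixth above A lands on the letter F.
A major sixth spans 9 semitones, so A moves to pitch class 6. On the letter F that is F#.

F#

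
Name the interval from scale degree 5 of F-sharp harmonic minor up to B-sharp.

Scale degree 5 of F# harmonic minor is C#.
C# up to B#: letters C→B make it a seventh; 11 semitones makes it major.

major seventh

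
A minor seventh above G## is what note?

A seventh above G lands on the letter F.
A minor seventh spans 10 semitones, so G## moves to pitch class 7. On the letter F that is F##.

F##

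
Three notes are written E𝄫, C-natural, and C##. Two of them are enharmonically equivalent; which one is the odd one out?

In 12-tone equal temperament, enharmonic equivalents share a pitch class. Ebb is pitch class 2; C is pitch class 0; C## is pitch class 2.
Ebb and C## share pitch class 2, while C is pitch class 0.

C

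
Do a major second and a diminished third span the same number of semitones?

A major second spans 2 semitones; a diminished third spans 2.
They are enharmonically equivalent.

Yes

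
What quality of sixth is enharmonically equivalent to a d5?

A diminished fifth spans 6 semitones.
A sixth spanning 6 semitones is doubly diminished (the major sixth is 9).

doubly diminished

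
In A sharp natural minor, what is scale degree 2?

The A# natural minor scale runs A# B# C# D# E# F# G#.
Degree 2 is B#.

B#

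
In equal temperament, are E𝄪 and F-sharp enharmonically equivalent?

Yes

E## is pitch class 6; F# is pitch class 6.
All spellings map to pitch class 6, so they are enharmonically equivalent.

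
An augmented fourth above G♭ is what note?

C

G up a perfect fourth is C, so the target letter is C.
From Gb, an augmented fourth is 6 semitones up: C.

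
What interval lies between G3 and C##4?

doubly augmented fourth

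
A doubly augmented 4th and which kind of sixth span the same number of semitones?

diminished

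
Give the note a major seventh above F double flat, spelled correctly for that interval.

F up a major seventh is E, so the target letter is E.
From Fbb, a major seventh is 11 semitones up: Ebb.

Ebb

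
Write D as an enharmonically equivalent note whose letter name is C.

D is pitch class 2. The letter C alone is pitch class 0.
To reach pitch class 2 from C requires an offset of +2 semitones, i.e. double sharp: C##.

C##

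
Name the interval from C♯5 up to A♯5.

The letter names run C→A, a span of 5 letter steps, so the interval is some kind of sixth.
C# to A# is 9 semitones. A major sixth is 9, so 9 makes it major.

major sixth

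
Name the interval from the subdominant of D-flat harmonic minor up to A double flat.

The subdominant of Db harmonic minor is Gb.
Gb up to Abb: letters G→A make it a second; 1 semitone makes it minor.

minor second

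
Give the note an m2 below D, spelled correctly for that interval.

C#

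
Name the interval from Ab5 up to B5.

The letter names run A→B, a span of 1 letter step, so the interval is some kind of second.
Ab to B is 3 semitones. A major second is 2, so 3 makes it augmented.

augmented second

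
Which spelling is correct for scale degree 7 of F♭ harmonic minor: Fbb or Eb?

Eb

Each scale degree takes a distinct letter name. Degree 7 of a scale on F must use the letter E.
Eb and Fbb are enharmonically the same pitch, but only Eb uses the letter E, so it is the correct spelling here.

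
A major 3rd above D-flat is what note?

F

D up a major third is F#, so the target letter is F.
From Db, a major third is 4 semitones up: F.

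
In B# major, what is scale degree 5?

F##

Degree 5 takes the letter 4 steps above B, which is F.
In major, degree 5 sits 7 semitones above the tonic. B# + 7 semitones is pitch class 7, spelled on F as F##.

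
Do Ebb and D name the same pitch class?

Ebb is pitch class 2; D is pitch class 2.
All spellings map to pitch class 2, so they are enharmonically equivalent.

Yes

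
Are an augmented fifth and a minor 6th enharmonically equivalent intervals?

An augmented fifth spans 8 semitones; a minor sixth spans 8.
They are enharmonically equivalent.

Yes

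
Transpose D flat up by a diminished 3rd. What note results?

Fbb

A third above D lands on the letter F.
A diminished third spans 2 semitones, so Db moves to pitch class 3. On the letter F that is Fbb.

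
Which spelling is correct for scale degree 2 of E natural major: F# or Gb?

F#

Each scale degree takes a distinct letter name. Degree 2 of a scale on E must use the letter F.
F# and Gb are enharmonically the same pitch, but only F# uses the letter F, so it is the correct spelling here.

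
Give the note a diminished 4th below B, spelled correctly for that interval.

B down a perfect fourth is F#, so the target letter is F.
From B, a diminished fourth is 4 semitones down: F##.

F##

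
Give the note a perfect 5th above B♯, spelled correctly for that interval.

F##

A fifth above B lands on the letter F.
A perfect fifth spans 7 semitones, so B# moves to pitch class 7. On the letter F that is F##.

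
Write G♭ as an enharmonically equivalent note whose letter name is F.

Plain F sits 1 semitone below Gb, so on the letter F the same pitch needs a sharp: F#.

F#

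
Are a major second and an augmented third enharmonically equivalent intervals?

A major second spans 2 semitones; an augmented third spans 5.
The spans differ, so they are not enharmonic equivalents.

No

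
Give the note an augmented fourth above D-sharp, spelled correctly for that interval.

A fourth above D lands on the letter G.
An augmented fourth spans 6 semitones, so D# moves to pitch class 9. On the letter G that is G##.

G##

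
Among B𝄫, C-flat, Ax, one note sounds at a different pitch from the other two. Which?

Bbb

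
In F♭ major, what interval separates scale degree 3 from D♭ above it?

perfect fourth

Scale degree 3 of Fb major is Ab.
Ab up to Db: letters A→D make it a fourth; 5 semitones makes it perfect.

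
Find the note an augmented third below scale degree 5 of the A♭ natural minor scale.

Scale degree 5 of Ab natural minor is Eb.
An augmented third (5 semitones) below Eb lands on the letter C, giving Cbb.

Cbb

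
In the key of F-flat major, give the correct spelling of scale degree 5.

Cb

The Fb major scale runs Fb Gb Ab Bbb Cb Db Eb.
Degree 5 is Cb.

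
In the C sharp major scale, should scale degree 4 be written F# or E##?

Each scale degree takes a distinct letter name. Degree 4 of a scale on C must use the letter F.
F# and E## are enharmonically the same pitch, but only F# uses the letter F, so it is the correct spelling here.

F#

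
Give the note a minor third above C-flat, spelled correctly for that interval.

A third above C lands on the letter E.
A minor third spans 3 semitones, so Cb moves to pitch class 2. On the letter E that is Ebb.

Ebb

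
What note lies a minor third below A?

F#

A down a major third is F, so the target letter is F.
From A, a minor third is 3 semitones down: F#.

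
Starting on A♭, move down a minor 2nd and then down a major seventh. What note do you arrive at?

A minor second down from Ab is G (letter G, 1 semitone down).
A major seventh down from G is Ab (letter A, 11 semitones down).

Ab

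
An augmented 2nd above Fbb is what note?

F up a major second is G, so the target letter is G.
From Fbb, an augmented second is 3 semitones up: Gb.

Gb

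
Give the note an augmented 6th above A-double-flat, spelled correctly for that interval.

F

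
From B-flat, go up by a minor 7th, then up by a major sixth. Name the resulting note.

A minor seventh up from Bb is Ab (letter A, 10 semitones up).
A major sixth up from Ab is F (letter F, 9 semitones up).

F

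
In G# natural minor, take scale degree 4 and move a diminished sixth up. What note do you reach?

Ab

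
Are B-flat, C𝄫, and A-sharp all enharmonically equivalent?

Yes

Bb is pitch class 10; Cbb is pitch class 10; A# is pitch class 10.
All spellings map to pitch class 10, so they are enharmonically equivalent.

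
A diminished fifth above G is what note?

Db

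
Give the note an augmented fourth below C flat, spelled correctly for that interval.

Gbb

A fourth below C lands on the letter G.
An augmented fourth spans 6 semitones, so Cb moves to pitch class 5. On the letter G that is Gbb.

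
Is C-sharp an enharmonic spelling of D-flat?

C# = pitch class 1 and Db = pitch class 1 — the same pitch class, so they are enharmonic equivalents.

Yes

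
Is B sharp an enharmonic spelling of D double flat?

Yes

B# is pitch class 0; Dbb is pitch class 0.
All spellings map to pitch class 0, so they are enharmonically equivalent.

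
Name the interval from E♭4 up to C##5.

doubly augmented sixth

Counting letters E–F–G–A–B–C gives a sixth.
Eb→C## = 11 semitones, 2 wider than the major sixth (9), so doubly augmented.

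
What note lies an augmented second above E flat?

E up a major second is F#, so the target letter is F.
From Eb, an augmented second is 3 semitones up: F#.

F#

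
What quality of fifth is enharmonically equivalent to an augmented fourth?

diminished

An augmented fourth spans 6 semitones.
A fifth spanning 6 semitones is diminished (the perfect fifth is 7).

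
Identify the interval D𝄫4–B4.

The letter names run D→B, a span of 5 letter steps, so the interval is some kind of sixth.
Dbb to B is 11 semitones. A major sixth is 9, so 11 makes it doubly augmented.

doubly augmented sixth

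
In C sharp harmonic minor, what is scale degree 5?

G#

Degree 5 takes the letter 4 steps above C, which is G.
In harmonic minor, degree 5 sits 7 semitones above the tonic. C# + 7 semitones is pitch class 8, spelled on G as G#.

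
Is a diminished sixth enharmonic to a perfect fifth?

A diminished sixth spans 7 semitones; a perfect fifth spans 7.
They are enharmonically equivalent.

Yes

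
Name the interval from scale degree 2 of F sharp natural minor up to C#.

Scale degree 2 of F# natural minor is G#.
G# up to C#: letters G→C make it a fourth; 5 semitones makes it perfect.

perfect fourth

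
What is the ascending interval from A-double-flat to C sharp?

Counting letters A–B–C gives a third.
Abb→C# = 6 semitones, 2 wider than the major third (4), so doubly augmented.

doubly augmented third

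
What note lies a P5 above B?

B up a perfect fifth is F#, so the target letter is F.
From B, a perfect fifth is 7 semitones up: F#.

F#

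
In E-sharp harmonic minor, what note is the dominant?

Degree 5 takes the letter 4 steps above E, which is B.
In harmonic minor, degree 5 sits 7 semitones above the tonic. E# + 7 semitones is pitch class 0, spelled on B as B#.

B#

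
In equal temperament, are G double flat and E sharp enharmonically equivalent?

Yes

Gbb is pitch class 5; E# is pitch class 5.
All spellings map to pitch class 5, so they are enharmonically equivalent.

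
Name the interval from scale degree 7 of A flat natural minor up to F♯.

Scale degree 7 of Ab natural minor is Gb.
Gb up to F#: letters G→F make it a seventh; 12 semitones makes it augmented.

augmented seventh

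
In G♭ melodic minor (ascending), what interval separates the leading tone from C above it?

perfect fifth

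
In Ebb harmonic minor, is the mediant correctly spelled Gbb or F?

Each scale degree takes a distinct letter name. Degree 3 of a scale on E must use the letter G.
Gbb and F are enharmonically the same pitch, but only Gbb uses the letter G, so it is the correct spelling here.

Gbb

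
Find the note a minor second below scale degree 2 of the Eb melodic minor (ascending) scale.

Scale degree 2 of Eb melodic minor (ascending) is F.
A minor second (1 semitone) below F lands on the letter E, giving E.

E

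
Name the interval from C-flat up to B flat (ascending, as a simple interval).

major seventh

Counting letters C–D–E–F–G–A–B gives a seventh.
Cb→Bb = 11 semitones, exactly the major seventh.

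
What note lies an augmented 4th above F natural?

B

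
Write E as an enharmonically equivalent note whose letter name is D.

E is pitch class 4. The letter D alone is pitch class 2.
To reach pitch class 4 from D requires an offset of +2 semitones, i.e. double sharp: D##.

D##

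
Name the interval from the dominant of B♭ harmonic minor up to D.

major sixth

The dominant of Bb harmonic minor is F.
F up to D: letters F→D make it a sixth; 9 semitones makes it major.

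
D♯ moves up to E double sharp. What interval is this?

augmented second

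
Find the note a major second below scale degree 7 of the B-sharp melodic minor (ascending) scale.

G##

Scale degree 7 of B# melodic minor (ascending) is A##.
A major second (2 semitones) below A## lands on the letter G, giving G##.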